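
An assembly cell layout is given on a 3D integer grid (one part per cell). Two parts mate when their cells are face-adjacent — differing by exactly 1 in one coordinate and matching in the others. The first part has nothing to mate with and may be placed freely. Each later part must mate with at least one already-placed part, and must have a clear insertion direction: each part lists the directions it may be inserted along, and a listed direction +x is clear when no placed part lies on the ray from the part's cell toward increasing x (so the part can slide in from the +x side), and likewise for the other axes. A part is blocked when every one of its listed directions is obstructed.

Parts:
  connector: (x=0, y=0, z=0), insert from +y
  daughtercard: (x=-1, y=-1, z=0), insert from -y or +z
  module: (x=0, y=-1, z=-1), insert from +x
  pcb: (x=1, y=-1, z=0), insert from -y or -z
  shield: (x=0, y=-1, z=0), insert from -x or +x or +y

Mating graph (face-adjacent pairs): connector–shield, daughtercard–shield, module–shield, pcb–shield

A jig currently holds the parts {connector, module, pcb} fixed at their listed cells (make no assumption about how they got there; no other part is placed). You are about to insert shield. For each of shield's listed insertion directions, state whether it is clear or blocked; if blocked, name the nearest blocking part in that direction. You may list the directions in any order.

-x: ray from shield(0, -1, 0) has no placed part ⇒ clear
+x: nearest on ray is pcb@(1, -1, 0) ⇒ blocked
+y: nearest on ray is connector@(0, 0, 0) ⇒ blocked

+x: blocked by pcb; +y: blocked by connector; -x: clear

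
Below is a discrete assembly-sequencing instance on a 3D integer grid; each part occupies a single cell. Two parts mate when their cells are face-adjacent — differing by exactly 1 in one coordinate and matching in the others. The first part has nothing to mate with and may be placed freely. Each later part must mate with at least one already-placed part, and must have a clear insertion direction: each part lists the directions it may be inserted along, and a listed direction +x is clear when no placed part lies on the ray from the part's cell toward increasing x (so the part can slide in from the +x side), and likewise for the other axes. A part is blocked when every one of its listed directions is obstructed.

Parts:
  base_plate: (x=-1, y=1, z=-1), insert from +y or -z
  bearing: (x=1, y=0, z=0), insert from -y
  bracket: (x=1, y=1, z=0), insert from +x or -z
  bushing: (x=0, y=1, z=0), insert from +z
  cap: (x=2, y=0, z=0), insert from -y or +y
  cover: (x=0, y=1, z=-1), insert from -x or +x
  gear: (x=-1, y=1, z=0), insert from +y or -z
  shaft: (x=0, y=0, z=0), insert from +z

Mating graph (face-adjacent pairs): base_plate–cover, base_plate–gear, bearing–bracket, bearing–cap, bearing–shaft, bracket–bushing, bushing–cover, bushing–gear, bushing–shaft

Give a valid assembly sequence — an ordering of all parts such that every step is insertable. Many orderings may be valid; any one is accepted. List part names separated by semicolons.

1. bushing@(0, 1, 0) [+z clear] — {bushing}
2. bracket@(1, 1, 0) [+x clear] — {bracket, bushing}
3. shaft@(0, 0, 0) [+z clear] — {bracket, bushing, shaft}
4. bearing@(1, 0, 0) [-y clear] — {bearing, bracket, bushing, shaft}
5. cover@(0, 1, -1) [-x clear] — {bearing, bracket, bushing, cover, shaft}
6. cap@(2, 0, 0) [-y clear] — {bearing, bracket, bushing, cap, cover, shaft}
7. base_plate@(-1, 1, -1) [+y clear] — {base_plate, bearing, bracket, bushing, cap, cover, shaft}
8. gear@(-1, 1, 0) [+y clear] — {base_plate, bearing, bracket, bushing, cap, cover, gear, shaft}

bushing; bracket; shaft; bearing; cover; cap; base_plate; gear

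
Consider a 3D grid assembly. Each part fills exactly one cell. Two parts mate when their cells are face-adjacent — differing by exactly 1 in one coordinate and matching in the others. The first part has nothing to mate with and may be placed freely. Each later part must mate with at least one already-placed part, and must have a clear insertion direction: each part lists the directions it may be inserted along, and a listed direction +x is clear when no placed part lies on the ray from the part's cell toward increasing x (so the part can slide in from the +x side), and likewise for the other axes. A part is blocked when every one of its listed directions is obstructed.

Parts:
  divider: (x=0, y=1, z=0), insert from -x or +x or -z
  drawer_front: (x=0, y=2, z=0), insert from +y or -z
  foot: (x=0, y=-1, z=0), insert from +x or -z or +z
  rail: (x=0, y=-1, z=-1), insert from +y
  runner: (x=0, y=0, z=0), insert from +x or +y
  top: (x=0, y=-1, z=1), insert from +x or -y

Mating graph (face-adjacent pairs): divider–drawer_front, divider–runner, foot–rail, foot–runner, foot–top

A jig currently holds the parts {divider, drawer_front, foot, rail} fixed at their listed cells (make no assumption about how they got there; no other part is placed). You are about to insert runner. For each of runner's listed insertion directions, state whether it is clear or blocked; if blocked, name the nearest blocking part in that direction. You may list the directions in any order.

+x: ray from runner(0, 0, 0) has no placed part ⇒ clear
+y: nearest on ray is divider@(0, 1, 0) ⇒ blocked

+x: clear; +y: blocked by divider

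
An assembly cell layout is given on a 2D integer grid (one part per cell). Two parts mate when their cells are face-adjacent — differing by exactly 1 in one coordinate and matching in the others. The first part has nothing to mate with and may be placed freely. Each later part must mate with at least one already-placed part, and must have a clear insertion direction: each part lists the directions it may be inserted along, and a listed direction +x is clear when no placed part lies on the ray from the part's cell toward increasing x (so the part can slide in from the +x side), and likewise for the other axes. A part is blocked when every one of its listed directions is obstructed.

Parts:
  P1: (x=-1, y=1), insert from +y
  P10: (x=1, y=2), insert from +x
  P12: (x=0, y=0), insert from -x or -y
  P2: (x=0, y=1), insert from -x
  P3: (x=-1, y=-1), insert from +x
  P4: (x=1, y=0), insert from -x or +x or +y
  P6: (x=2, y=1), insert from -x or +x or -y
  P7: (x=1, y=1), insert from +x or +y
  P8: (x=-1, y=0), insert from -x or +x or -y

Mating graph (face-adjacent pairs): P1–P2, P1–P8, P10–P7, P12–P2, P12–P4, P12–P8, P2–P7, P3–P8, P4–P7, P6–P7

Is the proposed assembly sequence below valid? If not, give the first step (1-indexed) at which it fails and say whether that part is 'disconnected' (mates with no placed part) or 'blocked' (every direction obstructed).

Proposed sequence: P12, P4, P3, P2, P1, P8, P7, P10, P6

1. P12@(0, 0) [-x clear] — {P12}
2. P4@(1, 0) [+x clear] — {P12, P4}
3. P3@(-1, -1) — no placed neighbour ⇒ disconnected

Invalid at step 3 (disconnected)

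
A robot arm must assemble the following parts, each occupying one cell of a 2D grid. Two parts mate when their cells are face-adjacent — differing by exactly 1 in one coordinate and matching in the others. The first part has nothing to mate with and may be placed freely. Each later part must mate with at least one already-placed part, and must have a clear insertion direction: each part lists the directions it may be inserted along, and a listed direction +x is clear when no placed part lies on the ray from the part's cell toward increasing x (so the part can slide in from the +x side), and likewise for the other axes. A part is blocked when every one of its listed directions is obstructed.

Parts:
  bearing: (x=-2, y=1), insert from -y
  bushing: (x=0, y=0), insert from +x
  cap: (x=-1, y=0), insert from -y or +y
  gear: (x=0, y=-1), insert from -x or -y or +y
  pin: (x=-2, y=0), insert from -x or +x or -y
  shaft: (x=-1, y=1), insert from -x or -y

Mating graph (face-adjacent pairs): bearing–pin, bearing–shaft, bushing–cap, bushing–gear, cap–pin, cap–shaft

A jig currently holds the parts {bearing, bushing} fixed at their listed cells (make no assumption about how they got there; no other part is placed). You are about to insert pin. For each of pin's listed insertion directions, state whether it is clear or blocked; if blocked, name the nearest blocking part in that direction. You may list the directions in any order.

-x: ray from pin(-2, 0) has no placed part ⇒ clear
+x: nearest on ray is bushing@(0, 0) ⇒ blocked
-y: ray from pin(-2, 0) has no placed part ⇒ clear

+x: blocked by bushing; -x: clear; -y: clear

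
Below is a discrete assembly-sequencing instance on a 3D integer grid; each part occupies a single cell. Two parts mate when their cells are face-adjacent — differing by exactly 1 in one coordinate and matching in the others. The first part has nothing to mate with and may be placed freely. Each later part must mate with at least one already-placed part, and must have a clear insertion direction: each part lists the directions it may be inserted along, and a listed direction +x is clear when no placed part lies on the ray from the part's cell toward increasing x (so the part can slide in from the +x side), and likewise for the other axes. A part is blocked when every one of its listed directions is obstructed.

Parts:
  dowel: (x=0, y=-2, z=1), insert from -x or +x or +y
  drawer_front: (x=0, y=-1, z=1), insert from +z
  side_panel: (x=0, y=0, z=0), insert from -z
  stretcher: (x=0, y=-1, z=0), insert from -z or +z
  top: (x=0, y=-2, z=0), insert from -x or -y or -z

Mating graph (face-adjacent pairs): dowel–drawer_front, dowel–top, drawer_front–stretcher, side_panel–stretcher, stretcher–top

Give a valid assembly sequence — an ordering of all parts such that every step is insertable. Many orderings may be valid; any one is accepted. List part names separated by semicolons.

1. drawer_front@(0, -1, 1) [+z clear] — {drawer_front}
2. stretcher@(0, -1, 0) [-z clear] — {drawer_front, stretcher}
3. side_panel@(0, 0, 0) [-z clear] — {drawer_front, side_panel, stretcher}
4. dowel@(0, -2, 1) [-x clear] — {dowel, drawer_front, side_panel, stretcher}
5. top@(0, -2, 0) [-x clear] — {dowel, drawer_front, side_panel, stretcher, top}

drawer_front; stretcher; side_panel; dowel; top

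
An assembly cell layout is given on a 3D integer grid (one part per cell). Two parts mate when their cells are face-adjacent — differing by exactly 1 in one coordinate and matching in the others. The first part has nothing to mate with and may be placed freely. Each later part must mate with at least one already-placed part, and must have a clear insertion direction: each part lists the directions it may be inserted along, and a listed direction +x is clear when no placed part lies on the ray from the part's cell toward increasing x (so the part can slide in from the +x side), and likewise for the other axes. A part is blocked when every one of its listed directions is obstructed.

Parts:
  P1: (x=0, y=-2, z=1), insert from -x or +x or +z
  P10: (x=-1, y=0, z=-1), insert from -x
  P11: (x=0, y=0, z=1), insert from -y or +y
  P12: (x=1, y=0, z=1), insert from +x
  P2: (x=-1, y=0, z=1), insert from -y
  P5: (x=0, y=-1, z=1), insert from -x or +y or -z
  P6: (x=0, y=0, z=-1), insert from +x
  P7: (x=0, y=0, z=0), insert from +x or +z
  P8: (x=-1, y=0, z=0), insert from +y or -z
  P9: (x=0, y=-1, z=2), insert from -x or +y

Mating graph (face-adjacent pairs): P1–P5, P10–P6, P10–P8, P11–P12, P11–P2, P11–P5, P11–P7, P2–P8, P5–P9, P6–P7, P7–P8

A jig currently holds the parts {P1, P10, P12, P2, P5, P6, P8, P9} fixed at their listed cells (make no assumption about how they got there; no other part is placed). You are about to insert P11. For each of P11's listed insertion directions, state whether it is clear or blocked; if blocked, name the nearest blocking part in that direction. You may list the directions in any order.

-y: nearest on ray is P5@(0, -1, 1) ⇒ blocked
+y: ray from P11(0, 0, 1) has no placed part ⇒ clear

+y: clear; -y: blocked by P5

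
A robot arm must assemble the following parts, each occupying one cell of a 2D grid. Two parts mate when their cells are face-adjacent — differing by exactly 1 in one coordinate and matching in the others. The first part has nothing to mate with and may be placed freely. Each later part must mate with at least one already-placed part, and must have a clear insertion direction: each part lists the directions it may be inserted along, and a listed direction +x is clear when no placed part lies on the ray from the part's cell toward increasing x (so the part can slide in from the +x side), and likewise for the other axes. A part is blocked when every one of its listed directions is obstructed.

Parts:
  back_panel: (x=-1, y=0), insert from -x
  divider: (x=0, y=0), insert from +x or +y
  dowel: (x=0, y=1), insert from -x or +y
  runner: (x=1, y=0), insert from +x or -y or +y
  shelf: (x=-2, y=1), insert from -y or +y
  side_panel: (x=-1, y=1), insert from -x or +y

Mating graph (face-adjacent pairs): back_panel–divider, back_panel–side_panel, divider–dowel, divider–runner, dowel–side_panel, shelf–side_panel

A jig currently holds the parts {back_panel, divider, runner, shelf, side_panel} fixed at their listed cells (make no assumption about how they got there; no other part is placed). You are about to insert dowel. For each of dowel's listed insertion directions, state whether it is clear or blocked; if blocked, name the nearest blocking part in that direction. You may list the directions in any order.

+y: clear; -x: blocked by side_panel

-x: nearest on ray is side_panel@(-1, 1) ⇒ blocked
+y: ray from dowel(0, 1) has no placed part ⇒ clear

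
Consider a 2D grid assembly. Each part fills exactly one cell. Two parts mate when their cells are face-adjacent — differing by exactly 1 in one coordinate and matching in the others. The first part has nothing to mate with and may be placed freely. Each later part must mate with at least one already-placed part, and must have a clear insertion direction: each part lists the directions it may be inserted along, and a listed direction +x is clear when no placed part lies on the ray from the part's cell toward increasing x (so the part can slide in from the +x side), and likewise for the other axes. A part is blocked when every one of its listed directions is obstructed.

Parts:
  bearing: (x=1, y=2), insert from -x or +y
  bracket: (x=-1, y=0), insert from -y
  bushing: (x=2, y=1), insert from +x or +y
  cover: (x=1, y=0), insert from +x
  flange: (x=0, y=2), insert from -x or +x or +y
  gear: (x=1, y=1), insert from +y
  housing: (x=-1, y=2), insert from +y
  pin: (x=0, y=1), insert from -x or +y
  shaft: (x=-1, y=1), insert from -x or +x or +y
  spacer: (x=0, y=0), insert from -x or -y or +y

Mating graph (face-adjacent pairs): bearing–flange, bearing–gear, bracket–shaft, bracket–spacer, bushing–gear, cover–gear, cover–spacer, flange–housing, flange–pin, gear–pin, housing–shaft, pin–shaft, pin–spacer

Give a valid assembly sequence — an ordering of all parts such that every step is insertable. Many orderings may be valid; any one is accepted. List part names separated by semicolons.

1. spacer@(0, 0) [-x clear] — {spacer}
2. bracket@(-1, 0) [-y clear] — {bracket, spacer}
3. pin@(0, 1) [-x clear] — {bracket, pin, spacer}
4. flange@(0, 2) [-x clear] — {bracket, flange, pin, spacer}
5. housing@(-1, 2) [+y clear] — {bracket, flange, housing, pin, spacer}
6. gear@(1, 1) [+y clear] — {bracket, flange, gear, housing, pin, spacer}
7. bearing@(1, 2) [+y clear] — {bearing, bracket, flange, gear, housing, pin, spacer}
8. bushing@(2, 1) [+x clear] — {bearing, bracket, bushing, flange, gear, housing, pin, spacer}
9. cover@(1, 0) [+x clear] — {bearing, bracket, bushing, cover, flange, gear, housing, pin, spacer}
10. shaft@(-1, 1) [-x clear] — {bearing, bracket, bushing, cover, flange, gear, housing, pin, shaft, spacer}

spacer; bracket; pin; flange; housing; gear; bearing; bushing; cover; shaft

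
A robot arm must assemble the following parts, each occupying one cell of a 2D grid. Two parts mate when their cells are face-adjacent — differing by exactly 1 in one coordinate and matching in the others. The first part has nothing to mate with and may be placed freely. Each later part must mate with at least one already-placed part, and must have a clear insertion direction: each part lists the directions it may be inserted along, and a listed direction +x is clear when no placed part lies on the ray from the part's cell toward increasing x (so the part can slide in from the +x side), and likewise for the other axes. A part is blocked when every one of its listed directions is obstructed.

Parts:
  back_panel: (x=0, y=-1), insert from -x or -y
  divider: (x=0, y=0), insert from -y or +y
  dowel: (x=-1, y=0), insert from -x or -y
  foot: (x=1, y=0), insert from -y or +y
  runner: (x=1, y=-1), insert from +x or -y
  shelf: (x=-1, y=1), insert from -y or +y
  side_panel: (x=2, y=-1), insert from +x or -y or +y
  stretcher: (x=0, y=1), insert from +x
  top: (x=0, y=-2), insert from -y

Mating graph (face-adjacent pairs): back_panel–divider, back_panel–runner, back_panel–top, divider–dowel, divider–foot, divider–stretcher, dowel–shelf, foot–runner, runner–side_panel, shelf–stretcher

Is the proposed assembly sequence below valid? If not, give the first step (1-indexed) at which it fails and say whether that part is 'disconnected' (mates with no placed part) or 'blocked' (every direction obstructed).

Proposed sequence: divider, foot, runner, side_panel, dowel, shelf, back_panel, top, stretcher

1. divider@(0, 0) [-y clear] — {divider}
2. foot@(1, 0) [-y clear] — {divider, foot}
3. runner@(1, -1) [+x clear] — {divider, foot, runner}
4. side_panel@(2, -1) [+x clear] — {divider, foot, runner, side_panel}
5. dowel@(-1, 0) [-x clear] — {divider, dowel, foot, runner, side_panel}
6. shelf@(-1, 1) [+y clear] — {divider, dowel, foot, runner, shelf, side_panel}
7. back_panel@(0, -1) [-x clear] — {back_panel, divider, dowel, foot, runner, shelf, side_panel}
8. top@(0, -2) [-y clear] — {back_panel, divider, dowel, foot, runner, shelf, side_panel, top}
9. stretcher@(0, 1) [+x clear] — {back_panel, divider, dowel, foot, runner, shelf, side_panel, stretcher, top}

Valid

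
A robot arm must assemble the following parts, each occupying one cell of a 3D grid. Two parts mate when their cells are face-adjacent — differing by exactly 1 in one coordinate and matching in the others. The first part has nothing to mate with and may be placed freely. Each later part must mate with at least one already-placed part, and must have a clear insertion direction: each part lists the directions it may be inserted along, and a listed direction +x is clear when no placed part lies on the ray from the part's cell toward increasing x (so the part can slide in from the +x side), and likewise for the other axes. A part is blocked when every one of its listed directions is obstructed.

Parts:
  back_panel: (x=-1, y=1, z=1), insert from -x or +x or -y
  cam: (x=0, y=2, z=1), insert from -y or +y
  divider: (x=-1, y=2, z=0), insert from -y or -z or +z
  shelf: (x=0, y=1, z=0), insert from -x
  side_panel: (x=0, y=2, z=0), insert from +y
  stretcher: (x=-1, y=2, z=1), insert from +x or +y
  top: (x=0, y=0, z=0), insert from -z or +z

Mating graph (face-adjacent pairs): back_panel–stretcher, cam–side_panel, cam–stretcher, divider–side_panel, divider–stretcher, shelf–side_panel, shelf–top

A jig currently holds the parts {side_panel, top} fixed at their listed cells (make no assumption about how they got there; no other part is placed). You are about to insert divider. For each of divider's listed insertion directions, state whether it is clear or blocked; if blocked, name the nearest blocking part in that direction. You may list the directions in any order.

-y: ray from divider(-1, 2, 0) has no placed part ⇒ clear
-z: ray from divider(-1, 2, 0) has no placed part ⇒ clear
+z: ray from divider(-1, 2, 0) has no placed part ⇒ clear

+z: clear; -y: clear; -z: clear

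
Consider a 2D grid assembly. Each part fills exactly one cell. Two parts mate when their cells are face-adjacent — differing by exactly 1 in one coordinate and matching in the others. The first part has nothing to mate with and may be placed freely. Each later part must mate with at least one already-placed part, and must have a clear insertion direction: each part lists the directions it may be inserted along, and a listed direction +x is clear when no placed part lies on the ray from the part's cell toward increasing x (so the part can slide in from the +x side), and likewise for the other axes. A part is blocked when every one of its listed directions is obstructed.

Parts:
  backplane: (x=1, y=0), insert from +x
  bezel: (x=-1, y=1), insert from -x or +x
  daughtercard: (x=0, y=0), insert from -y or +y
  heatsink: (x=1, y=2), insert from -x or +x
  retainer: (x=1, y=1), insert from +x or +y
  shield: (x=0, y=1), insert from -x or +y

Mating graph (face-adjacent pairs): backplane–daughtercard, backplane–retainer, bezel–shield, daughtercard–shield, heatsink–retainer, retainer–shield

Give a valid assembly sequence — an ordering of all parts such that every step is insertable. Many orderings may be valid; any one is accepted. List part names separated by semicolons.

retainer; backplane; heatsink; shield; daughtercard; bezel

1. retainer@(1, 1) [+x clear] — {retainer}
2. backplane@(1, 0) [+x clear] — {backplane, retainer}
3. heatsink@(1, 2) [-x clear] — {backplane, heatsink, retainer}
4. shield@(0, 1) [-x clear] — {backplane, heatsink, retainer, shield}
5. daughtercard@(0, 0) [-y clear] — {backplane, daughtercard, heatsink, retainer, shield}
6. bezel@(-1, 1) [-x clear] — {backplane, bezel, daughtercard, heatsink, retainer, shield}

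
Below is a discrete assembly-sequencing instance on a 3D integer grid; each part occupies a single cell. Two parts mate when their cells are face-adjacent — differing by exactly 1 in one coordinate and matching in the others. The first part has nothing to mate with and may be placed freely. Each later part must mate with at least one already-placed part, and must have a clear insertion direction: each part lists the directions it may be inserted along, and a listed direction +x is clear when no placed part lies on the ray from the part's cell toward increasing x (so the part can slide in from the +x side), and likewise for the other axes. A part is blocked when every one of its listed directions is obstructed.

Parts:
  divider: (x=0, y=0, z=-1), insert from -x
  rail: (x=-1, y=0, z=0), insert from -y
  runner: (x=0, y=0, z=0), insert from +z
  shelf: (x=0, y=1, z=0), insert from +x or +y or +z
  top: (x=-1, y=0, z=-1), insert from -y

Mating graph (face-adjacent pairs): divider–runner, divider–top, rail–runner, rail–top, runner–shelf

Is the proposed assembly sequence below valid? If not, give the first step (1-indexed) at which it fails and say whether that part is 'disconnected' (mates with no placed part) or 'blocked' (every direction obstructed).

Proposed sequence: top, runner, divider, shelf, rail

1. top@(-1, 0, -1) [-y clear] — {top}
2. runner@(0, 0, 0) — no placed neighbour ⇒ disconnected

Invalid at step 2 (disconnected)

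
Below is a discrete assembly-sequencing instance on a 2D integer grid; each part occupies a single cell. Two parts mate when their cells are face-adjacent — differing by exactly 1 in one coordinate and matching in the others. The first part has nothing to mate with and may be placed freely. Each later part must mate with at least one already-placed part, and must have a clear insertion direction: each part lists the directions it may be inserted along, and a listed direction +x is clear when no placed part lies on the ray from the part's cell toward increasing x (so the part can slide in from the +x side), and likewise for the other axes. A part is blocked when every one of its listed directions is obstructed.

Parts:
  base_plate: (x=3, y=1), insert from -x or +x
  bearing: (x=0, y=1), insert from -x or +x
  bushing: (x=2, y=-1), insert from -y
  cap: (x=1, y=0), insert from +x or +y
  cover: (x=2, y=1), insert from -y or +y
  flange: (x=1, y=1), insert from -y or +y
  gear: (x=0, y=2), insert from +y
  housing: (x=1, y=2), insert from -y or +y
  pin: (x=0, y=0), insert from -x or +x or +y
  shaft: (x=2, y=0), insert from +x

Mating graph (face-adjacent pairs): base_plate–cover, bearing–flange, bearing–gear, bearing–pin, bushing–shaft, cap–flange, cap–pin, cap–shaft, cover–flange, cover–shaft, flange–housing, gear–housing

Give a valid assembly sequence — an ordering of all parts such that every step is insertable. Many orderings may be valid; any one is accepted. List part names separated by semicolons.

1. pin@(0, 0) [-x clear] — {pin}
2. cap@(1, 0) [+x clear] — {cap, pin}
3. shaft@(2, 0) [+x clear] — {cap, pin, shaft}
4. bearing@(0, 1) [-x clear] — {bearing, cap, pin, shaft}
5. flange@(1, 1) [+y clear] — {bearing, cap, flange, pin, shaft}
6. bushing@(2, -1) [-y clear] — {bearing, bushing, cap, flange, pin, shaft}
7. cover@(2, 1) [+y clear] — {bearing, bushing, cap, cover, flange, pin, shaft}
8. base_plate@(3, 1) [+x clear] — {base_plate, bearing, bushing, cap, cover, flange, pin, shaft}
9. gear@(0, 2) [+y clear] — {base_plate, bearing, bushing, cap, cover, flange, gear, pin, shaft}
10. housing@(1, 2) [+y clear] — {base_plate, bearing, bushing, cap, cover, flange, gear, housing, pin, shaft}

pin; cap; shaft; bearing; flange; bushing; cover; base_plate; gear; housing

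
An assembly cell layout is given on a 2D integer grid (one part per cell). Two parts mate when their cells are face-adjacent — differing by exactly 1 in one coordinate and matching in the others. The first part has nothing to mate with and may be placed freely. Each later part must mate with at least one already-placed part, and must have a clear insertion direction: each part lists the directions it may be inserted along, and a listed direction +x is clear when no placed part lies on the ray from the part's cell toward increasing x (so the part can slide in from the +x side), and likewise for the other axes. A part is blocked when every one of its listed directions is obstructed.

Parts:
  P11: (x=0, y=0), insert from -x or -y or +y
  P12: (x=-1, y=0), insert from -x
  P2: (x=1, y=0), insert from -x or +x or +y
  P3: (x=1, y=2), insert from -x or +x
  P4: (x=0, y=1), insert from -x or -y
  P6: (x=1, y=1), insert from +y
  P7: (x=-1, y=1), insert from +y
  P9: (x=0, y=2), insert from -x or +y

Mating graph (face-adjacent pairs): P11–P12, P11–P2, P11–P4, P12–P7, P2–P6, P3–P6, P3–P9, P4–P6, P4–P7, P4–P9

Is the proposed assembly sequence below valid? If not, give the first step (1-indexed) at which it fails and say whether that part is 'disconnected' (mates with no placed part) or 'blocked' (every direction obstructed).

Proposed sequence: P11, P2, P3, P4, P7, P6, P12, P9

1. P11@(0, 0) [-x clear] — {P11}
2. P2@(1, 0) [+x clear] — {P11, P2}
3. P3@(1, 2) — no placed neighbour ⇒ disconnected

Invalid at step 3 (disconnected)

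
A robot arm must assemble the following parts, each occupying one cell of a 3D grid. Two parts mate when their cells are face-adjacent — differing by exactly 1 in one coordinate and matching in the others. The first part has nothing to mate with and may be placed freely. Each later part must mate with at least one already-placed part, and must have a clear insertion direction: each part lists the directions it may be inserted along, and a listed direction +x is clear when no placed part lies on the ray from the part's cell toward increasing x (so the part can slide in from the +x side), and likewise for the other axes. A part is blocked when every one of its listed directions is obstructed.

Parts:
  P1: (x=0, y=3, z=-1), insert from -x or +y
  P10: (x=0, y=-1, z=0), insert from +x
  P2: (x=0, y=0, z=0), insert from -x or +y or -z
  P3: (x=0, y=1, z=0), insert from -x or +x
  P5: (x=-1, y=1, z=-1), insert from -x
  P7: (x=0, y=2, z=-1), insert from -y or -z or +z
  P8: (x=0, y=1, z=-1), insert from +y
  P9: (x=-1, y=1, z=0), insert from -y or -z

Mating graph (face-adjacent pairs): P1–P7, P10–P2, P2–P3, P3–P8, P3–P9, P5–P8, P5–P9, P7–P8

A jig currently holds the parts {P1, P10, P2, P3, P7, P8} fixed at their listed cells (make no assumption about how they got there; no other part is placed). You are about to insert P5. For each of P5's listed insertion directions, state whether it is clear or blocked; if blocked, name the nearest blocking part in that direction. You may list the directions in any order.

-x: clear

-x: ray from P5(-1, 1, -1) has no placed part ⇒ clear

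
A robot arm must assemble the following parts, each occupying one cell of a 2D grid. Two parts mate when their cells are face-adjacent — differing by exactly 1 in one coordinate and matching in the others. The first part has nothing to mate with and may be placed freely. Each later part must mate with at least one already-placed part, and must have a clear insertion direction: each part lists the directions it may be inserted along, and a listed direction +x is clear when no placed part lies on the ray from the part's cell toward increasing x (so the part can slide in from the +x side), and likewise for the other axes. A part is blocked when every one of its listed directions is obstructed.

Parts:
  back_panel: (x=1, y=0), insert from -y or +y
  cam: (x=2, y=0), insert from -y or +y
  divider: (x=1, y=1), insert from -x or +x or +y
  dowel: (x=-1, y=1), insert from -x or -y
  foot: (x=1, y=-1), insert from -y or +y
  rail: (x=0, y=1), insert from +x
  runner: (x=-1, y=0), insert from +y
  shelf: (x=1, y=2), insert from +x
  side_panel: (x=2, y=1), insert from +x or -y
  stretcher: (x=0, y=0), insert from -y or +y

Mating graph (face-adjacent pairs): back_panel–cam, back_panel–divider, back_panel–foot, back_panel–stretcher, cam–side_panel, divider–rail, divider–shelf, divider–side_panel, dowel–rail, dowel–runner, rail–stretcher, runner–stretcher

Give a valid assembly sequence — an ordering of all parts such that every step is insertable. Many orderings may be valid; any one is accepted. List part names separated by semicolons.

1. foot@(1, -1) [-y clear] — {foot}
2. back_panel@(1, 0) [+y clear] — {back_panel, foot}
3. stretcher@(0, 0) [-y clear] — {back_panel, foot, stretcher}
4. rail@(0, 1) [+x clear] — {back_panel, foot, rail, stretcher}
5. divider@(1, 1) [+x clear] — {back_panel, divider, foot, rail, stretcher}
6. side_panel@(2, 1) [+x clear] — {back_panel, divider, foot, rail, side_panel, stretcher}
7. shelf@(1, 2) [+x clear] — {back_panel, divider, foot, rail, shelf, side_panel, stretcher}
8. runner@(-1, 0) [+y clear] — {back_panel, divider, foot, rail, runner, shelf, side_panel, stretcher}
9. dowel@(-1, 1) [-x clear] — {back_panel, divider, dowel, foot, rail, runner, shelf, side_panel, stretcher}
10. cam@(2, 0) [-y clear] — {back_panel, cam, divider, dowel, foot, rail, runner, shelf, side_panel, stretcher}

foot; back_panel; stretcher; rail; divider; side_panel; shelf; runner; dowel; cam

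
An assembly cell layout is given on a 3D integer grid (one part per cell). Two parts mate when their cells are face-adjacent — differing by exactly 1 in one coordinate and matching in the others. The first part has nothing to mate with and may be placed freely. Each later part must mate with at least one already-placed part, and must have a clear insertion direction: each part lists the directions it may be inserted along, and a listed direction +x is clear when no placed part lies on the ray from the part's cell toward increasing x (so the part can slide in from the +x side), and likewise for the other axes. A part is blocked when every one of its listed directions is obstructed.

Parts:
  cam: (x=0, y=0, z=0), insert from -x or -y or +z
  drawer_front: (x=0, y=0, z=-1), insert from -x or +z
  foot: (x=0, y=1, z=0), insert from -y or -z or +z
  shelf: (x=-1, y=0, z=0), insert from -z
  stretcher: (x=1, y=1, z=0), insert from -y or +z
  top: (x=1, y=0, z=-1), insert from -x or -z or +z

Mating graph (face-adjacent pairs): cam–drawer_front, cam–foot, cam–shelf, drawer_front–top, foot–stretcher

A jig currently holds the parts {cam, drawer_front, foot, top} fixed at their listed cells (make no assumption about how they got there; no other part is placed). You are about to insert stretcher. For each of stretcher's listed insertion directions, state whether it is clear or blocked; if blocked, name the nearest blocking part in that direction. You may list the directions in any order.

+z: clear; -y: clear

-y: ray from stretcher(1, 1, 0) has no placed part ⇒ clear
+z: ray from stretcher(1, 1, 0) has no placed part ⇒ clear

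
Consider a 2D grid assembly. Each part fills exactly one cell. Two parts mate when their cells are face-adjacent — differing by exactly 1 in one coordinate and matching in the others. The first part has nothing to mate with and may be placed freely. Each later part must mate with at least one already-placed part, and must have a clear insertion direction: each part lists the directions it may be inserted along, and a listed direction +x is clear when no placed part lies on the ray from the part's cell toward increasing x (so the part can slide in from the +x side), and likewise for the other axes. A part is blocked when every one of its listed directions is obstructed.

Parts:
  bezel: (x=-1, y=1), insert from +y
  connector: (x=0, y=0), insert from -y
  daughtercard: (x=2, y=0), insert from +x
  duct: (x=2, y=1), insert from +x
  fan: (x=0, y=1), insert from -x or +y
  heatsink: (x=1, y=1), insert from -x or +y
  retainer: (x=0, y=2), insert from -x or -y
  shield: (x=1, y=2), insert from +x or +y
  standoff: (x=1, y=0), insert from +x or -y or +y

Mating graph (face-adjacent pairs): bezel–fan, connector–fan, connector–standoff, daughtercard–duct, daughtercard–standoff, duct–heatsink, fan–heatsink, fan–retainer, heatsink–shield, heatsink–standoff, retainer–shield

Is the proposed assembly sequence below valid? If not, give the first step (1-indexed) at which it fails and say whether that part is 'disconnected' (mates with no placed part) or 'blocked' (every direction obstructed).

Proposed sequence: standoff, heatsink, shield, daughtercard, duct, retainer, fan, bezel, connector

1. standoff@(1, 0) [+x clear] — {standoff}
2. heatsink@(1, 1) [-x clear] — {heatsink, standoff}
3. shield@(1, 2) [+x clear] — {heatsink, shield, standoff}
4. daughtercard@(2, 0) [+x clear] — {daughtercard, heatsink, shield, standoff}
5. duct@(2, 1) [+x clear] — {daughtercard, duct, heatsink, shield, standoff}
6. retainer@(0, 2) [-x clear] — {daughtercard, duct, heatsink, retainer, shield, standoff}
7. fan@(0, 1) [-x clear] — {daughtercard, duct, fan, heatsink, retainer, shield, standoff}
8. bezel@(-1, 1) [+y clear] — {bezel, daughtercard, duct, fan, heatsink, retainer, shield, standoff}
9. connector@(0, 0) [-y clear] — {bezel, connector, daughtercard, duct, fan, heatsink, retainer, shield, standoff}

Valid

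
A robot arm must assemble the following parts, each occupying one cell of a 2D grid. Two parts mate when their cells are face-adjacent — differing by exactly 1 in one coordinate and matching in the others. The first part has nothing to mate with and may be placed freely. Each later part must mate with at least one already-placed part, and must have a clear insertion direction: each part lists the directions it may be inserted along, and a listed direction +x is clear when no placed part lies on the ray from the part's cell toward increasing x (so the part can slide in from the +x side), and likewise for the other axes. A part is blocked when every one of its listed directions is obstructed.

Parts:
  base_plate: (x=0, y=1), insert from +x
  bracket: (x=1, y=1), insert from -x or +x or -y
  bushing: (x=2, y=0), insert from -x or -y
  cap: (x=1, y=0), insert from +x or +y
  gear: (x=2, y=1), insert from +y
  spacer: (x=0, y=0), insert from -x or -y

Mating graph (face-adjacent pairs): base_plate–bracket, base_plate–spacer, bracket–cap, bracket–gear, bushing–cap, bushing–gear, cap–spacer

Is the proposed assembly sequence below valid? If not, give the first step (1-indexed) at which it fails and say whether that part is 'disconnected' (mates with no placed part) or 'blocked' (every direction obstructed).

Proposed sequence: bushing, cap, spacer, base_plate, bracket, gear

1. bushing@(2, 0) [-x clear] — {bushing}
2. cap@(1, 0) [+y clear] — {bushing, cap}
3. spacer@(0, 0) [-x clear] — {bushing, cap, spacer}
4. base_plate@(0, 1) [+x clear] — {base_plate, bushing, cap, spacer}
5. bracket@(1, 1) [+x clear] — {base_plate, bracket, bushing, cap, spacer}
6. gear@(2, 1) [+y clear] — {base_plate, bracket, bushing, cap, gear, spacer}

Valid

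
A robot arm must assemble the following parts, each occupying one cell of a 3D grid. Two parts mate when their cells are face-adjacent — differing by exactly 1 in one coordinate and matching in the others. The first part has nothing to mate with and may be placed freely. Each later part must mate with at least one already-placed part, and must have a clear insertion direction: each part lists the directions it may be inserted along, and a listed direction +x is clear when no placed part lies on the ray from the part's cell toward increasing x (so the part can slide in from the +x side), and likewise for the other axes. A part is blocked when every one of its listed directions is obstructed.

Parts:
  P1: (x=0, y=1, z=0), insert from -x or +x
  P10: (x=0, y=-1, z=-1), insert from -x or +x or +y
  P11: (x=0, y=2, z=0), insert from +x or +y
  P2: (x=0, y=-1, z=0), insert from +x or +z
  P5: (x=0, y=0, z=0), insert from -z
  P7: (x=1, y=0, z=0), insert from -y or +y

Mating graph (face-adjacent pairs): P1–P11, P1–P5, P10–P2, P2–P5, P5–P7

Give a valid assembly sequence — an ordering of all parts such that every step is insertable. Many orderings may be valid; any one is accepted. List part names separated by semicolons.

P2; P5; P7; P10; P1; P11

1. P2@(0, -1, 0) [+x clear] — {P2}
2. P5@(0, 0, 0) [-z clear] — {P2, P5}
3. P7@(1, 0, 0) [-y clear] — {P2, P5, P7}
4. P10@(0, -1, -1) [-x clear] — {P10, P2, P5, P7}
5. P1@(0, 1, 0) [-x clear] — {P1, P10, P2, P5, P7}
6. P11@(0, 2, 0) [+x clear] — {P1, P10, P11, P2, P5, P7}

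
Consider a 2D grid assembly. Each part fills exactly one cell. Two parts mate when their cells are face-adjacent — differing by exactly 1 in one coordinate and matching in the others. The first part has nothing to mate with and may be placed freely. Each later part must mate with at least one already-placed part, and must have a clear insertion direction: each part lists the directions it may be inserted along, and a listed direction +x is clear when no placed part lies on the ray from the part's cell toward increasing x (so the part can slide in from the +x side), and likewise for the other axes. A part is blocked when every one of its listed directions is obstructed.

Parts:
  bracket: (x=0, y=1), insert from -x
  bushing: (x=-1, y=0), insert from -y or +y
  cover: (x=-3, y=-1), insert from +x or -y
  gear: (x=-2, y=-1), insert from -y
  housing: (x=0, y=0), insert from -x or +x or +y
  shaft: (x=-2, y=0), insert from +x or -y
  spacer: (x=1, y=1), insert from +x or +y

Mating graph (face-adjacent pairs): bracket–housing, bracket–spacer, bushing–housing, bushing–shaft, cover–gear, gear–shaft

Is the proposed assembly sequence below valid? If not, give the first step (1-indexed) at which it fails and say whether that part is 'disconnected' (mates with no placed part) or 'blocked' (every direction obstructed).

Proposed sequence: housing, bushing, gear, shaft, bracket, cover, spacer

Invalid at step 3 (disconnected)

1. housing@(0, 0) [-x clear] — {housing}
2. bushing@(-1, 0) [-y clear] — {bushing, housing}
3. gear@(-2, -1) — no placed neighbour ⇒ disconnected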